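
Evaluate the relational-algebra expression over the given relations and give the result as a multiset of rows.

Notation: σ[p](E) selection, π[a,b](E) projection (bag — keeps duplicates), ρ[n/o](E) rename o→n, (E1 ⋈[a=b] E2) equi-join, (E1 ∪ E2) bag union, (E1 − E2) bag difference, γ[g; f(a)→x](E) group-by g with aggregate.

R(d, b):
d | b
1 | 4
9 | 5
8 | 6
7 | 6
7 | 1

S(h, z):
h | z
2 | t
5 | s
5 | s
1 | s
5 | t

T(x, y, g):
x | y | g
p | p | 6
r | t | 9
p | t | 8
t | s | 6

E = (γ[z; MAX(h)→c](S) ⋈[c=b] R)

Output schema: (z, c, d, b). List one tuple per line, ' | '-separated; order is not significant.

Row counts bottom-up:
  S → 5
  γ[z; MAX(h)→c](S) → 2
  R → 5
  (γ[z; MAX(h)→c](S) ⋈[c=b] R) → 2

== RESULT ==
z | c | d | b
s | 5 | 9 | 5
t | 5 | 9 | 5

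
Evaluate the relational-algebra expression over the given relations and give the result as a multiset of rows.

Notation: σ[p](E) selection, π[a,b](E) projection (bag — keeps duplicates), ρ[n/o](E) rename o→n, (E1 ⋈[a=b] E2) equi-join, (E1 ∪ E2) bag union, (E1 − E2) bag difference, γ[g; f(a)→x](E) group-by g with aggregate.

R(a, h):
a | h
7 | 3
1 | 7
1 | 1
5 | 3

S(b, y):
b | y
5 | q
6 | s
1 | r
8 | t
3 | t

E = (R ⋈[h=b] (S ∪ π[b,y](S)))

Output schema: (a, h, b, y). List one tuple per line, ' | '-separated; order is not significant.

Per-node cardinality:
  R → 4
  S → 5
  S → 5
  π[b,y](S) → 5
  (S ∪ π[b,y](S)) → 10
  (R ⋈[h=b] (S ∪ π[b,y](S))) → 6

== RESULT ==
a | h | b | y
1 | 1 | 1 | r
1 | 1 | 1 | r
5 | 3 | 3 | t
5 | 3 | 3 | t
7 | 3 | 3 | t
7 | 3 | 3 | t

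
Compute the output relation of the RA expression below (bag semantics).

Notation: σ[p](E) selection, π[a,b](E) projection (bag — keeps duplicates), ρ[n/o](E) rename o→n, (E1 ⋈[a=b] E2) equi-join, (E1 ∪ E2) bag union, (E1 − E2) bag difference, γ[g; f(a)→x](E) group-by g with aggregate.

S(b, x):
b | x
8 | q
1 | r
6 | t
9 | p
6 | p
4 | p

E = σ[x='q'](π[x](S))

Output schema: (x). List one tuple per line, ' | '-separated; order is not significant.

Subexpression sizes:
  S → 6
  π[x](S) → 6
  σ[x='q'](π[x](S)) → 1

== RESULT ==
x
q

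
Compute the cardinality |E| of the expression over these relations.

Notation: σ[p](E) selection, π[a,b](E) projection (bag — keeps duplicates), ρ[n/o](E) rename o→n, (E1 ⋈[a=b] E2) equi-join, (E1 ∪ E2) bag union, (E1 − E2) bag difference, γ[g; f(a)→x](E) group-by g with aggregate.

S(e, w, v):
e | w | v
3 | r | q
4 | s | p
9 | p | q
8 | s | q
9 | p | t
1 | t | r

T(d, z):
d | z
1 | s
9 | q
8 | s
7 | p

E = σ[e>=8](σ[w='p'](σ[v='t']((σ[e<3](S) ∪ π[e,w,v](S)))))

Stepwise |·|:
  S → 6
  σ[e<3](S) → 1
  S → 6
  π[e,w,v](S) → 6
  (σ[e<3](S) ∪ π[e,w,v](S)) → 7
  σ[v='t']((σ[e<3](S) ∪ π[e,w,v](S))) → 1
  σ[w='p'](σ[v='t']((σ[e<3](S) ∪ π[e,w,v](S)))) → 1
  σ[e>=8](σ[w='p'](σ[v='t']((σ[e<3](S) ∪ π[e,w,v](S))))) → 1

|E| = 1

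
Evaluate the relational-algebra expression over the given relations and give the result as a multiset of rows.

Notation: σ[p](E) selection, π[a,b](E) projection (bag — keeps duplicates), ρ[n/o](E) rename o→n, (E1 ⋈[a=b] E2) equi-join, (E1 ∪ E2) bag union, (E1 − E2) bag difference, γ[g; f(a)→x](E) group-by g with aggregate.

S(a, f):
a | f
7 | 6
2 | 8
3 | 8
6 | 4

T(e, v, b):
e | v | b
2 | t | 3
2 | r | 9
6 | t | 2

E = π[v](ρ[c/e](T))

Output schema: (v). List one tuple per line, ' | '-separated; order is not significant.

Row counts bottom-up:
  T → 3
  ρ[c/e](T) → 3
  π[v](ρ[c/e](T)) → 3

== RESULT ==
v
r
t
t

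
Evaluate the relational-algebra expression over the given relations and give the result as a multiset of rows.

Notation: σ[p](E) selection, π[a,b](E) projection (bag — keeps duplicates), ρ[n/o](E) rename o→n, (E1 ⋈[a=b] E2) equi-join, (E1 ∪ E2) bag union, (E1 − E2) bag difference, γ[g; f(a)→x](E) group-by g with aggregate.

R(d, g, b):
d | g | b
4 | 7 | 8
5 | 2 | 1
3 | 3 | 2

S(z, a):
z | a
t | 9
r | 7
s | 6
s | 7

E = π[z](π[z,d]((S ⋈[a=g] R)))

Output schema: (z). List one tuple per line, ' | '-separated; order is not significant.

Stepwise |·|:
  S → 4
  R → 3
  (S ⋈[a=g] R) → 2
  π[z,d]((S ⋈[a=g] R)) → 2
  π[z](π[z,d]((S ⋈[a=g] R))) → 2

== RESULT ==
z
r
s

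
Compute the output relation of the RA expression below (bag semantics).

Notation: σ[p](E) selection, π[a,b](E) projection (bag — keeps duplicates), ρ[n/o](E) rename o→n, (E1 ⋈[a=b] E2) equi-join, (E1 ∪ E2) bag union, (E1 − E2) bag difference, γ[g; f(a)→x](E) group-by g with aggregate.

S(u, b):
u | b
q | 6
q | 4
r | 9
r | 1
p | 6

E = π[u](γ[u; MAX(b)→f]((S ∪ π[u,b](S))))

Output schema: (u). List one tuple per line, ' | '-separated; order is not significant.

Stepwise |·|:
  S → 5
  S → 5
  π[u,b](S) → 5
  (S ∪ π[u,b](S)) → 10
  γ[u; MAX(b)→f]((S ∪ π[u,b](S))) → 3
  π[u](γ[u; MAX(b)→f]((S ∪ π[u,b](S)))) → 3

== RESULT ==
u
p
q
r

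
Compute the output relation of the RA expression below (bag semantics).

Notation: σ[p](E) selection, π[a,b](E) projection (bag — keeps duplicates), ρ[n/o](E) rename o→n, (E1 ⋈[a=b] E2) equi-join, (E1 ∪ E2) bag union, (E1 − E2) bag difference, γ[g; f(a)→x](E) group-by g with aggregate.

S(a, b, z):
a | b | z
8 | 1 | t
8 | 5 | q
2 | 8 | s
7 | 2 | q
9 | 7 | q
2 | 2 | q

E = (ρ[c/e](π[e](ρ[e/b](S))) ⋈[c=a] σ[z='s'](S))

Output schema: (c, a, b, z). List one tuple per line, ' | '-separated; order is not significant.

Subexpression sizes:
  S → 6
  ρ[e/b](S) → 6
  π[e](ρ[e/b](S)) → 6
  ρ[c/e](π[e](ρ[e/b](S))) → 6
  S → 6
  σ[z='s'](S) → 1
  (ρ[c/e](π[e](ρ[e/b](S))) ⋈[c=a] σ[z='s'](S)) → 2

== RESULT ==
c | a | b | z
2 | 2 | 8 | s
2 | 2 | 8 | s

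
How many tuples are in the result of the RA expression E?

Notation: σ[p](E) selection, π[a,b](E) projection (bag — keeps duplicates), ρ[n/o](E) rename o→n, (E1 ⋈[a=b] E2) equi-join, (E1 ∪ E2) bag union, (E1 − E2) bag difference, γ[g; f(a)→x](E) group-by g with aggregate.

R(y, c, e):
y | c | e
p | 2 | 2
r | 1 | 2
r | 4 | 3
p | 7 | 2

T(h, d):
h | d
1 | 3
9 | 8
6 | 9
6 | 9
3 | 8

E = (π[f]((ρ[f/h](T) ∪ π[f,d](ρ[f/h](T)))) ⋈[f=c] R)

Per-node cardinality:
  T → 5
  ρ[f/h](T) → 5
  T → 5
  ρ[f/h](T) → 5
  π[f,d](ρ[f/h](T)) → 5
  (ρ[f/h](T) ∪ π[f,d](ρ[f/h](T))) → 10
  π[f]((ρ[f/h](T) ∪ π[f,d](ρ[f/h](T)))) → 10
  R → 4
  (π[f]((ρ[f/h](T) ∪ π[f,d](ρ[f/h](T)))) ⋈[f=c] R) → 2

|E| = 2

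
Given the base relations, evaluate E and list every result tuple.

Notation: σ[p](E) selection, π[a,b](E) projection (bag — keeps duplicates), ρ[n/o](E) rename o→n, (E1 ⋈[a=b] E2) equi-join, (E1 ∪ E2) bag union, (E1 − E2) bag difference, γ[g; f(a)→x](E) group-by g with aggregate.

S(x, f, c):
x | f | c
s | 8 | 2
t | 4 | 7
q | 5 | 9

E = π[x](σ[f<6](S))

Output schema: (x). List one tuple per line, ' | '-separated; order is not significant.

Stepwise |·|:
  S → 3
  σ[f<6](S) → 2
  π[x](σ[f<6](S)) → 2

== RESULT ==
x
q
t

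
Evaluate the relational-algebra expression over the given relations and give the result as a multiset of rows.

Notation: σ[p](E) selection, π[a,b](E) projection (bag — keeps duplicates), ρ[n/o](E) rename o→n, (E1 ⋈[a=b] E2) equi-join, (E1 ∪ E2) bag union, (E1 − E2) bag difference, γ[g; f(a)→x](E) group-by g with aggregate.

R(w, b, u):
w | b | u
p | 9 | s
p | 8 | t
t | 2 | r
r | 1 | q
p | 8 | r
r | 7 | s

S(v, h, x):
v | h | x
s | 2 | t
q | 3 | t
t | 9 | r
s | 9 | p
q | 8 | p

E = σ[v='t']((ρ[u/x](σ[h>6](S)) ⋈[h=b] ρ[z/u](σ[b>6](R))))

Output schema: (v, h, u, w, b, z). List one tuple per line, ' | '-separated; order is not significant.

Per-node cardinality:
  S → 5
  σ[h>6](S) → 3
  ρ[u/x](σ[h>6](S)) → 3
  R → 6
  σ[b>6](R) → 4
  ρ[z/u](σ[b>6](R)) → 4
  (ρ[u/x](σ[h>6](S)) ⋈[h=b] ρ[z/u](σ[b>6](R))) → 4
  σ[v='t']((ρ[u/x](σ[h>6](S)) ⋈[h=b] ρ[z/u](σ[b>6](R)))) → 1

== RESULT ==
v | h | u | w | b | z
t | 9 | r | p | 9 | s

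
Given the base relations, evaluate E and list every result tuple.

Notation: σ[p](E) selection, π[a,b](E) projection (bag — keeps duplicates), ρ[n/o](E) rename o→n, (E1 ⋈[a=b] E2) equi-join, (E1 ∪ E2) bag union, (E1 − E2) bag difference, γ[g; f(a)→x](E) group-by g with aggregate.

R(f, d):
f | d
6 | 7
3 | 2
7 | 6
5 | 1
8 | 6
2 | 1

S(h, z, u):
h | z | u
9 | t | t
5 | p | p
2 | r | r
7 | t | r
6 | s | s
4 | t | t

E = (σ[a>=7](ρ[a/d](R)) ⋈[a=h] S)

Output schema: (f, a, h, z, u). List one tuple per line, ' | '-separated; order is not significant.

Stepwise |·|:
  R → 6
  ρ[a/d](R) → 6
  σ[a>=7](ρ[a/d](R)) → 1
  S → 6
  (σ[a>=7](ρ[a/d](R)) ⋈[a=h] S) → 1

== RESULT ==
f | a | h | z | u
6 | 7 | 7 | t | r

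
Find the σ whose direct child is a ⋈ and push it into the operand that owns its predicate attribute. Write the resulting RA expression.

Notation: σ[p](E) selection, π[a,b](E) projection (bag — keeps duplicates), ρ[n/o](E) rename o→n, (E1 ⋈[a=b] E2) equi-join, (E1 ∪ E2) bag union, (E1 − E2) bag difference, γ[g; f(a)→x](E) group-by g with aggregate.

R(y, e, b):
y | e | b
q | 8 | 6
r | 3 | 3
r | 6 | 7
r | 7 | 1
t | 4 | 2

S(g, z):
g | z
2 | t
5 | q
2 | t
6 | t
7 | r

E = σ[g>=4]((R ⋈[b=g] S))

σ filters on g, owned by the right side.
E' = (R ⋈[b=g] σ[g>=4](S))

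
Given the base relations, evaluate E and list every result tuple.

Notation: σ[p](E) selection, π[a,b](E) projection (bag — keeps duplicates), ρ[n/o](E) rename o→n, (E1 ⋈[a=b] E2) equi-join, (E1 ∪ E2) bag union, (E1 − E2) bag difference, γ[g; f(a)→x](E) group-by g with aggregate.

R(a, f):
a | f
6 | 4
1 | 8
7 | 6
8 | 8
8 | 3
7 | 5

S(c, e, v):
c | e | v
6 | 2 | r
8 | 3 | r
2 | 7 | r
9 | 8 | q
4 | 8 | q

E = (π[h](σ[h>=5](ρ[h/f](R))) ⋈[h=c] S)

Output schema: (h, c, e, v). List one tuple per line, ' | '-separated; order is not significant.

Per-node cardinality:
  R → 6
  ρ[h/f](R) → 6
  σ[h>=5](ρ[h/f](R)) → 4
  π[h](σ[h>=5](ρ[h/f](R))) → 4
  S → 5
  (π[h](σ[h>=5](ρ[h/f](R))) ⋈[h=c] S) → 3

== RESULT ==
h | c | e | v
6 | 6 | 2 | r
8 | 8 | 3 | r
8 | 8 | 3 | r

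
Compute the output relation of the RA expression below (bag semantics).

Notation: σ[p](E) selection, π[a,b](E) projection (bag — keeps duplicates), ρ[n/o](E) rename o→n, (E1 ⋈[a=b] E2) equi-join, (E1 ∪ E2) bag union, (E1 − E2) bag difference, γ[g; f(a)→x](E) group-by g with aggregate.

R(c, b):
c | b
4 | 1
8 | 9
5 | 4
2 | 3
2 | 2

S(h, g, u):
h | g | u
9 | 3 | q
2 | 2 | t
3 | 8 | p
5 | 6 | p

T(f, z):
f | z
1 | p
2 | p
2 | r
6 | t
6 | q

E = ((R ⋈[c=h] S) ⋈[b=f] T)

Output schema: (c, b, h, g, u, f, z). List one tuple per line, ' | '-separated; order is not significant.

Row counts bottom-up:
  R → 5
  S → 4
  (R ⋈[c=h] S) → 3
  T → 5
  ((R ⋈[c=h] S) ⋈[b=f] T) → 2

== RESULT ==
c | b | h | g | u | f | z
2 | 2 | 2 | 2 | t | 2 | p
2 | 2 | 2 | 2 | t | 2 | r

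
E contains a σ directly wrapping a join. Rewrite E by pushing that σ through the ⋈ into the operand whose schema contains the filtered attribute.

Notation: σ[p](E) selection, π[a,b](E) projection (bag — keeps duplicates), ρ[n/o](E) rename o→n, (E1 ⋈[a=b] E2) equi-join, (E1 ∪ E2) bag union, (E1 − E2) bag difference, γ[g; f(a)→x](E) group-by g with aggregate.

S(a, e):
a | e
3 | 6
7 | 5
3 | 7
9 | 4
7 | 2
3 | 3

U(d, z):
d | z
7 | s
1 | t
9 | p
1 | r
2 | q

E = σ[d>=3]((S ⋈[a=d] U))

σ filters on d, owned by the right side.
E' = (S ⋈[a=d] σ[d>=3](U))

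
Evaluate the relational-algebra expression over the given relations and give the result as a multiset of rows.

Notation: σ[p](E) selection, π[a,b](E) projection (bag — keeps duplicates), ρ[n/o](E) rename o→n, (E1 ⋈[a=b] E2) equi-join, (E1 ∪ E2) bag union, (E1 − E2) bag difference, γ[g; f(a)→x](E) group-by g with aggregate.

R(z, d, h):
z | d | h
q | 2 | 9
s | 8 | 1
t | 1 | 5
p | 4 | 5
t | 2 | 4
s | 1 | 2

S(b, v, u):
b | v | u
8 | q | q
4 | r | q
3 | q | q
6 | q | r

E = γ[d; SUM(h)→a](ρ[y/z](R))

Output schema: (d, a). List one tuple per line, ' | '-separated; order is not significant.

Per-node cardinality:
  R → 6
  ρ[y/z](R) → 6
  γ[d; SUM(h)→a](ρ[y/z](R)) → 4

== RESULT ==
d | a
1 | 7
2 | 13
4 | 5
8 | 1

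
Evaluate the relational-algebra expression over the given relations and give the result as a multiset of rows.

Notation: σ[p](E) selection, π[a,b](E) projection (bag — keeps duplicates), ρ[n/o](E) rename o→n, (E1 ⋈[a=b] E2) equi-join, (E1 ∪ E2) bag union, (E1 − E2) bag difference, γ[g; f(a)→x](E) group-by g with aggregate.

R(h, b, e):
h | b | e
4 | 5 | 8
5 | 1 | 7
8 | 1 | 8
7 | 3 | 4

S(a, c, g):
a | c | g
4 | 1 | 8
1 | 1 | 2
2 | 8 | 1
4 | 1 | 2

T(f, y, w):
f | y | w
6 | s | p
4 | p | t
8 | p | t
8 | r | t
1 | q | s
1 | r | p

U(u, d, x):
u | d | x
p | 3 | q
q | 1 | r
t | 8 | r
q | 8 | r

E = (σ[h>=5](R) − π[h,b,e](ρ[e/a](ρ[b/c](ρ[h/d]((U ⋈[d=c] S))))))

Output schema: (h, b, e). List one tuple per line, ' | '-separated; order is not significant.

Per-node cardinality:
  R → 4
  σ[h>=5](R) → 3
  U → 4
  S → 4
  (U ⋈[d=c] S) → 5
  ρ[h/d]((U ⋈[d=c] S)) → 5
  ρ[b/c](ρ[h/d]((U ⋈[d=c] S))) → 5
  ρ[e/a](ρ[b/c](ρ[h/d]((U ⋈[d=c] S)))) → 5
  π[h,b,e](ρ[e/a](ρ[b/c](ρ[h/d]((U ⋈[d=c] S))))) → 5
  (σ[h>=5](R) − π[h,b,e](ρ[e/a](ρ[b/c](ρ[h/d]((U ⋈[d=c] S)))))) → 3

== RESULT ==
h | b | e
5 | 1 | 7
7 | 3 | 4
8 | 1 | 8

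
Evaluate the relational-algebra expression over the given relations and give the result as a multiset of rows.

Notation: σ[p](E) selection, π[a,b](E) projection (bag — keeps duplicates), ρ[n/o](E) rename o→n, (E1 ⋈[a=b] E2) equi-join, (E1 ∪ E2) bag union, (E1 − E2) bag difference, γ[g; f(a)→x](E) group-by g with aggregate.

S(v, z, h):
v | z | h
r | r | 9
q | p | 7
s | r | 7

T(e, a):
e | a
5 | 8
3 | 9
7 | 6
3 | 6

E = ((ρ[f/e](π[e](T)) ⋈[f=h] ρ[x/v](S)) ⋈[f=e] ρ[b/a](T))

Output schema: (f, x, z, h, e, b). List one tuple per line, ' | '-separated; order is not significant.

Stepwise |·|:
  T → 4
  π[e](T) → 4
  ρ[f/e](π[e](T)) → 4
  S → 3
  ρ[x/v](S) → 3
  (ρ[f/e](π[e](T)) ⋈[f=h] ρ[x/v](S)) → 2
  T → 4
  ρ[b/a](T) → 4
  ((ρ[f/e](π[e](T)) ⋈[f=h] ρ[x/v](S)) ⋈[f=e] ρ[b/a](T)) → 2

== RESULT ==
f | x | z | h | e | b
7 | q | p | 7 | 7 | 6
7 | s | r | 7 | 7 | 6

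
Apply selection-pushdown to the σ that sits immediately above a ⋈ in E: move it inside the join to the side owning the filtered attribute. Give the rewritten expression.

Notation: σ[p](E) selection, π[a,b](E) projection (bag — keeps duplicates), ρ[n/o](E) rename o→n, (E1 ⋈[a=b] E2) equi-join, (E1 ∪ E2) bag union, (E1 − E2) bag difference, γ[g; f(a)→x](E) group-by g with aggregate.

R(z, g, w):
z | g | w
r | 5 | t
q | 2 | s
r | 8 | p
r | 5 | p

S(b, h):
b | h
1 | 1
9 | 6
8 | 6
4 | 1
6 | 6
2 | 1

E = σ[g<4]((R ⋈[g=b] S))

σ filters on g, owned by the left side.
E' = (σ[g<4](R) ⋈[g=b] S)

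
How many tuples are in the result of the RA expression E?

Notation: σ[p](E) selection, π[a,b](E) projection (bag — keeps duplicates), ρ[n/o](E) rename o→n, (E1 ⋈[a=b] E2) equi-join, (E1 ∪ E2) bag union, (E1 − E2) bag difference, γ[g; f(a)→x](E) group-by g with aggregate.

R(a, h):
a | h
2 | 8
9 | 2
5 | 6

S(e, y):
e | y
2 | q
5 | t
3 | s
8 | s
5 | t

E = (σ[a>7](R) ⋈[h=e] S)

Row counts bottom-up:
  R → 3
  σ[a>7](R) → 1
  S → 5
  (σ[a>7](R) ⋈[h=e] S) → 1

|E| = 1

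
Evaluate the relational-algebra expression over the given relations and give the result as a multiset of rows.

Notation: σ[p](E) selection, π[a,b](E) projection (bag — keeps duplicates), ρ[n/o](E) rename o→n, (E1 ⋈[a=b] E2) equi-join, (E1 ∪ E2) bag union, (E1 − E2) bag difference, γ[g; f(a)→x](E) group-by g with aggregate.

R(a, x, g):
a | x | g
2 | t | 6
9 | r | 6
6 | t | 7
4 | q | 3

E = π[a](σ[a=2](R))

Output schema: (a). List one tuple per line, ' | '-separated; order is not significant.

Subexpression sizes:
  R → 4
  σ[a=2](R) → 1
  π[a](σ[a=2](R)) → 1

== RESULT ==
a
2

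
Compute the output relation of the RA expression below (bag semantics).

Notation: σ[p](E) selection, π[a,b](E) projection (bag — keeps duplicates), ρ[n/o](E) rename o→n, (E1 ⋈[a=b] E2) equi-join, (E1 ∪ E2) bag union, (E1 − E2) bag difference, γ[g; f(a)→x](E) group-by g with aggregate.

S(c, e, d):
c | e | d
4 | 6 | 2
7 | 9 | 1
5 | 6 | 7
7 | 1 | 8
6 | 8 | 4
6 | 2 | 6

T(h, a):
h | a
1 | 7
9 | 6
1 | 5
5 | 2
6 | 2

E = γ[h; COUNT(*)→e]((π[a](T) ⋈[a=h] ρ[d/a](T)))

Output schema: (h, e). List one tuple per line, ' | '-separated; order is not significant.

Stepwise |·|:
  T → 5
  π[a](T) → 5
  T → 5
  ρ[d/a](T) → 5
  (π[a](T) ⋈[a=h] ρ[d/a](T)) → 2
  γ[h; COUNT(*)→e]((π[a](T) ⋈[a=h] ρ[d/a](T))) → 2

== RESULT ==
h | e
5 | 1
6 | 1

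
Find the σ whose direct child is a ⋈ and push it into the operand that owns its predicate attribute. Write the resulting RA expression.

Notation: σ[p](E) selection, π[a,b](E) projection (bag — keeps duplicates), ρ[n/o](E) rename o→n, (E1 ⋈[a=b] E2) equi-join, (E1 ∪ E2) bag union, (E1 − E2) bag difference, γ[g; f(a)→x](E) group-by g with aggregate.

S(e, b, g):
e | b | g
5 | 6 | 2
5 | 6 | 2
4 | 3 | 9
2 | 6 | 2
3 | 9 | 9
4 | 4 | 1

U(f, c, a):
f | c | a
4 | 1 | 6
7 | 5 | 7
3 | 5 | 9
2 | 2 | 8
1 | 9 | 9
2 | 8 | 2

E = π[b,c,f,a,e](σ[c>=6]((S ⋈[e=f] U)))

σ filters on c, owned by the right side.
E' = π[b,c,f,a,e]((S ⋈[e=f] σ[c>=6](U)))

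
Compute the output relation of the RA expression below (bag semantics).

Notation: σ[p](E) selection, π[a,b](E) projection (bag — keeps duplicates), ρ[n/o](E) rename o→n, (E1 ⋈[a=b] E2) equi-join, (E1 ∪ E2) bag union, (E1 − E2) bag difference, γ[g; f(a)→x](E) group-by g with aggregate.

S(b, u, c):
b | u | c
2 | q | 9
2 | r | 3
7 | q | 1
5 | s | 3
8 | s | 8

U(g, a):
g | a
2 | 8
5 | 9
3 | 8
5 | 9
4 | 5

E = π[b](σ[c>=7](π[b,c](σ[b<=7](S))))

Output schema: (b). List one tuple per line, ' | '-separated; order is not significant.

Subexpression sizes:
  S → 5
  σ[b<=7](S) → 4
  π[b,c](σ[b<=7](S)) → 4
  σ[c>=7](π[b,c](σ[b<=7](S))) → 1
  π[b](σ[c>=7](π[b,c](σ[b<=7](S)))) → 1

== RESULT ==
b
2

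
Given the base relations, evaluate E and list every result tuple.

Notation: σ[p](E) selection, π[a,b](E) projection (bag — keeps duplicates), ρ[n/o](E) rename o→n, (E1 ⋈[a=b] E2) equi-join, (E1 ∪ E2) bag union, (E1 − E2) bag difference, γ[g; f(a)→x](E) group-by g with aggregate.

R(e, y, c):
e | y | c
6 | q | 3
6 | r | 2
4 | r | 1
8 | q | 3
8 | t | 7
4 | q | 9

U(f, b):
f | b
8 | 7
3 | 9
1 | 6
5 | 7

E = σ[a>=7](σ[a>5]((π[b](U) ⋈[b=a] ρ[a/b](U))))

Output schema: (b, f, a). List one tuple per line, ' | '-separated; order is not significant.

Row counts bottom-up:
  U → 4
  π[b](U) → 4
  U → 4
  ρ[a/b](U) → 4
  (π[b](U) ⋈[b=a] ρ[a/b](U)) → 6
  σ[a>5]((π[b](U) ⋈[b=a] ρ[a/b](U))) → 6
  σ[a>=7](σ[a>5]((π[b](U) ⋈[b=a] ρ[a/b](U)))) → 5

== RESULT ==
b | f | a
7 | 5 | 7
7 | 5 | 7
7 | 8 | 7
7 | 8 | 7
9 | 3 | 9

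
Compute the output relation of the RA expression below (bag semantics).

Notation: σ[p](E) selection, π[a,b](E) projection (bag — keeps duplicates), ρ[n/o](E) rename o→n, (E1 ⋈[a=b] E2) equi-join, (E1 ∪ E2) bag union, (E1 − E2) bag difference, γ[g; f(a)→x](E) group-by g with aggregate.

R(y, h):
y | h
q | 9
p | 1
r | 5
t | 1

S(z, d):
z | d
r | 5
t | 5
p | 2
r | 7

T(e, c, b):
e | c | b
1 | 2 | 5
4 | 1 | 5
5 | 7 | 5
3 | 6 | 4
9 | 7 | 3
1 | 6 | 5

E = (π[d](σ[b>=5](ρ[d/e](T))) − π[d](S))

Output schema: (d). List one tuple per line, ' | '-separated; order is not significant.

Per-node cardinality:
  T → 6
  ρ[d/e](T) → 6
  σ[b>=5](ρ[d/e](T)) → 4
  π[d](σ[b>=5](ρ[d/e](T))) → 4
  S → 4
  π[d](S) → 4
  (π[d](σ[b>=5](ρ[d/e](T))) − π[d](S)) → 3

== RESULT ==
d
1
1
4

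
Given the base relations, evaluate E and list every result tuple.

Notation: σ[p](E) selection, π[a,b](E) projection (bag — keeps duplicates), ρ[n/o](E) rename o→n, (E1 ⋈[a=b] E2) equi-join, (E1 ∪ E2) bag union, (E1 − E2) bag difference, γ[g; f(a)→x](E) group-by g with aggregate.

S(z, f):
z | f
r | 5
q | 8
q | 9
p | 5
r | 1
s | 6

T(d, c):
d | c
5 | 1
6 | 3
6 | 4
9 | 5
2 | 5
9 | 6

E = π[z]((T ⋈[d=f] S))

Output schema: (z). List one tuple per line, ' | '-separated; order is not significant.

Per-node cardinality:
  T → 6
  S → 6
  (T ⋈[d=f] S) → 6
  π[z]((T ⋈[d=f] S)) → 6

== RESULT ==
z
p
q
q
r
s
s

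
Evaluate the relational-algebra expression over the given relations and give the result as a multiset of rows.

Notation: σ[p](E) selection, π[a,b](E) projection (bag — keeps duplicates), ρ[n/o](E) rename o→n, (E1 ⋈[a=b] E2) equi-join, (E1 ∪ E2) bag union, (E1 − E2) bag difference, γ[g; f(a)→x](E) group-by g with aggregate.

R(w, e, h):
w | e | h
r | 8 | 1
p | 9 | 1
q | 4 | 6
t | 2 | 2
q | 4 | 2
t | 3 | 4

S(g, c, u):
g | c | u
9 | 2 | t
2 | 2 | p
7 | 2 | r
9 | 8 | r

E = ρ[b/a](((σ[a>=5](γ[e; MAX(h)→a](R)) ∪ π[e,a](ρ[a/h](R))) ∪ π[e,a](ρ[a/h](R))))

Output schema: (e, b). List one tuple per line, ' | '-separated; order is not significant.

Per-node cardinality:
  R → 6
  γ[e; MAX(h)→a](R) → 5
  σ[a>=5](γ[e; MAX(h)→a](R)) → 1
  R → 6
  ρ[a/h](R) → 6
  π[e,a](ρ[a/h](R)) → 6
  (σ[a>=5](γ[e; MAX(h)→a](R)) ∪ π[e,a](ρ[a/h](R))) → 7
  R → 6
  ρ[a/h](R) → 6
  π[e,a](ρ[a/h](R)) → 6
  ((σ[a>=5](γ[e; MAX(h)→a](R)) ∪ π[e,a](ρ[a/h](R))) ∪ π[e,a](ρ[a/h](R))) → 13
  ρ[b/a](((σ[a>=5](γ[e; MAX(h)→a](R)) ∪ π[e,a](ρ[a/h](R))) ∪ π[e,a](ρ[a/h](R)))) → 13

== RESULT ==
e | b
2 | 2
2 | 2
3 | 4
3 | 4
4 | 2
4 | 2
4 | 6
4 | 6
4 | 6
8 | 1
8 | 1
9 | 1
9 | 1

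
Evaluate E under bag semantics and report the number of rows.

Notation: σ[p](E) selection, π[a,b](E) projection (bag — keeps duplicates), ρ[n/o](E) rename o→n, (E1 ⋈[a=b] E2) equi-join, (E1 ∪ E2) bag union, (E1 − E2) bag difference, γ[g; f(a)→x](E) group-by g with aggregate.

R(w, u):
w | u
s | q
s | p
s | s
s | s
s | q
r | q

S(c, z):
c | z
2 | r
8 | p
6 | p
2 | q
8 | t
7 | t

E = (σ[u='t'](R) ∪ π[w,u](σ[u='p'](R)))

Subexpression sizes:
  R → 6
  σ[u='t'](R) → 0
  R → 6
  σ[u='p'](R) → 1
  π[w,u](σ[u='p'](R)) → 1
  (σ[u='t'](R) ∪ π[w,u](σ[u='p'](R))) → 1

|E| = 1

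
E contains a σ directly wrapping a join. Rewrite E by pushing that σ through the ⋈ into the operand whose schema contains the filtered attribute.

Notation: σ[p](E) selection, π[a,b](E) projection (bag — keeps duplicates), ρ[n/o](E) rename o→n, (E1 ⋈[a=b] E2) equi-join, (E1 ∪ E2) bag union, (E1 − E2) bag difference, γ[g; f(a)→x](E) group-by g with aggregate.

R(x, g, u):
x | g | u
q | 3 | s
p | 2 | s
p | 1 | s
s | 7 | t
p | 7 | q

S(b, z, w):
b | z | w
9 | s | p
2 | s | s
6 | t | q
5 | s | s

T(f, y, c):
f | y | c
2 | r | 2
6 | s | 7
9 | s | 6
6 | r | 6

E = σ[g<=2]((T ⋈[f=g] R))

σ filters on g, owned by the right side.
E' = (T ⋈[f=g] σ[g<=2](R))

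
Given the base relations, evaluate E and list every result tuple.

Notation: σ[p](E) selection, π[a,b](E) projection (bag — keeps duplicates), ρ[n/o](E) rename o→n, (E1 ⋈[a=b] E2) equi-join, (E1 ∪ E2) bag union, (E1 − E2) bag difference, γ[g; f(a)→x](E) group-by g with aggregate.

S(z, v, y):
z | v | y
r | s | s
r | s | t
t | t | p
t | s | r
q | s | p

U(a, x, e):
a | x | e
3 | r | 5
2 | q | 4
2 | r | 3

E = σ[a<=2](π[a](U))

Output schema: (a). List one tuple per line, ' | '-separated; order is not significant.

Stepwise |·|:
  U → 3
  π[a](U) → 3
  σ[a<=2](π[a](U)) → 2

== RESULT ==
a
2
2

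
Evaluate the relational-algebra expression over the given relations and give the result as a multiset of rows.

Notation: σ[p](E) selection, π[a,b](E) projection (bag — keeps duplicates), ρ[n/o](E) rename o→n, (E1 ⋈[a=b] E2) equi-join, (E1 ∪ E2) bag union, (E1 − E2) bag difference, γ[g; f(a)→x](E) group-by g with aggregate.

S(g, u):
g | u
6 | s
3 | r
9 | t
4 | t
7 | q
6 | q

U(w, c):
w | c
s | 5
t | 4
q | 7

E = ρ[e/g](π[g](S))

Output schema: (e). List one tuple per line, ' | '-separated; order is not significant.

Stepwise |·|:
  S → 6
  π[g](S) → 6
  ρ[e/g](π[g](S)) → 6

== RESULT ==
e
3
4
6
6
7
9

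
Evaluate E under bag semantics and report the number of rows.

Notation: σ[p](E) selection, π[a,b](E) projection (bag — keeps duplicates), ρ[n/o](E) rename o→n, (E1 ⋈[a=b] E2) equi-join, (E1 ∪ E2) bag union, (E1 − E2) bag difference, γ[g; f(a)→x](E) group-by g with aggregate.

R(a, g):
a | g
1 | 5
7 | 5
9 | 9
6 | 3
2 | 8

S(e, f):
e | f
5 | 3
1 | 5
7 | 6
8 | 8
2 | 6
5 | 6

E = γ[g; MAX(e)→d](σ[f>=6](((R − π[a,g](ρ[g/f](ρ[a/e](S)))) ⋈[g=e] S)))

Stepwise |·|:
  R → 5
  S → 6
  ρ[a/e](S) → 6
  ρ[g/f](ρ[a/e](S)) → 6
  π[a,g](ρ[g/f](ρ[a/e](S))) → 6
  (R − π[a,g](ρ[g/f](ρ[a/e](S)))) → 4
  S → 6
  ((R − π[a,g](ρ[g/f](ρ[a/e](S)))) ⋈[g=e] S) → 3
  σ[f>=6](((R − π[a,g](ρ[g/f](ρ[a/e](S)))) ⋈[g=e] S)) → 2
  γ[g; MAX(e)→d](σ[f>=6](((R − π[a,g](ρ[g/f](ρ[a/e](S)))) ⋈[g=e] S))) → 2

|E| = 2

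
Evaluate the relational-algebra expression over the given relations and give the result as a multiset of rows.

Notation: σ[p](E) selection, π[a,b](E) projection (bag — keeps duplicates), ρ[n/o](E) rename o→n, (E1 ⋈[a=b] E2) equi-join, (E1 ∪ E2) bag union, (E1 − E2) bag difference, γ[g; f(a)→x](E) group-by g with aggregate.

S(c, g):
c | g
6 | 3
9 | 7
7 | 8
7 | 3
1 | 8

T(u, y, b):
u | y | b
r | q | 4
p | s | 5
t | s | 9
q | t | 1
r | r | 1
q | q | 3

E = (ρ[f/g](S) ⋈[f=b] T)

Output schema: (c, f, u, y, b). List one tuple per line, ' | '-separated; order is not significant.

Row counts bottom-up:
  S → 5
  ρ[f/g](S) → 5
  T → 6
  (ρ[f/g](S) ⋈[f=b] T) → 2

== RESULT ==
c | f | u | y | b
6 | 3 | q | q | 3
7 | 3 | q | q | 3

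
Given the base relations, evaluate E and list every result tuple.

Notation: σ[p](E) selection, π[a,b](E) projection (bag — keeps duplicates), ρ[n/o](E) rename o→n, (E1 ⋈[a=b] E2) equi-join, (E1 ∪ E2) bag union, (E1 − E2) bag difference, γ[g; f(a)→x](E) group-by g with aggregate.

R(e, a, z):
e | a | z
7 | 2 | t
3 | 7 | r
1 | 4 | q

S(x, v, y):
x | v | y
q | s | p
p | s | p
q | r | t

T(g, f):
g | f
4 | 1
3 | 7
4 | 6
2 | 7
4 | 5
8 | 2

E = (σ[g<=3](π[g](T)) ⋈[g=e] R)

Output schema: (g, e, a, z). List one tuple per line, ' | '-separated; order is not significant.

Subexpression sizes:
  T → 6
  π[g](T) → 6
  σ[g<=3](π[g](T)) → 2
  R → 3
  (σ[g<=3](π[g](T)) ⋈[g=e] R) → 1

== RESULT ==
g | e | a | z
3 | 3 | 7 | r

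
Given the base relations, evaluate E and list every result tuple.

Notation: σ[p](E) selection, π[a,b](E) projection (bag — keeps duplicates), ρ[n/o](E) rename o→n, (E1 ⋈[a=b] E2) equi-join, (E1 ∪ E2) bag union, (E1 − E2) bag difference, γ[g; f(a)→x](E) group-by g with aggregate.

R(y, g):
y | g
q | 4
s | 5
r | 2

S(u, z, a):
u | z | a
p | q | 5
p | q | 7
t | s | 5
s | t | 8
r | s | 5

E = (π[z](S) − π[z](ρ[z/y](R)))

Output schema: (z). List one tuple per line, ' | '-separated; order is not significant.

Row counts bottom-up:
  S → 5
  π[z](S) → 5
  R → 3
  ρ[z/y](R) → 3
  π[z](ρ[z/y](R)) → 3
  (π[z](S) − π[z](ρ[z/y](R))) → 3

== RESULT ==
z
q
s
t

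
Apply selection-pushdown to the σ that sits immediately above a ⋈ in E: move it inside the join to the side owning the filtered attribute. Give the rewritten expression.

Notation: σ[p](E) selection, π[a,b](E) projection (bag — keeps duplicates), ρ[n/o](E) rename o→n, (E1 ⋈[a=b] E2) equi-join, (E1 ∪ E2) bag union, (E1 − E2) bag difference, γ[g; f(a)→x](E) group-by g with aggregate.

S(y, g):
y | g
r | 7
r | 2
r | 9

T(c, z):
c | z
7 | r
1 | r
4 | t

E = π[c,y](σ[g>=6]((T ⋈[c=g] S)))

σ filters on g, owned by the right side.
E' = π[c,y]((T ⋈[c=g] σ[g>=6](S)))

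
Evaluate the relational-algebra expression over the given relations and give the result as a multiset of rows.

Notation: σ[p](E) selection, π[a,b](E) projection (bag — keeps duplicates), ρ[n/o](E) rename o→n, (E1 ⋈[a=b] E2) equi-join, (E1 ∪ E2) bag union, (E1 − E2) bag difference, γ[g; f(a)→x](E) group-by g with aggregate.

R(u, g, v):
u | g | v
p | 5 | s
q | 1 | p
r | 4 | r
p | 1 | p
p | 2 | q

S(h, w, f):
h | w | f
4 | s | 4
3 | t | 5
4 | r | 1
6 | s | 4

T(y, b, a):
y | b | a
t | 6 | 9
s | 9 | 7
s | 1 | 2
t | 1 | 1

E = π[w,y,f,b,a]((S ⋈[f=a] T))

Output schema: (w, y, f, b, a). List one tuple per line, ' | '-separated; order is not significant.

Row counts bottom-up:
  S → 4
  T → 4
  (S ⋈[f=a] T) → 1
  π[w,y,f,b,a]((S ⋈[f=a] T)) → 1

== RESULT ==
w | y | f | b | a
r | t | 1 | 1 | 1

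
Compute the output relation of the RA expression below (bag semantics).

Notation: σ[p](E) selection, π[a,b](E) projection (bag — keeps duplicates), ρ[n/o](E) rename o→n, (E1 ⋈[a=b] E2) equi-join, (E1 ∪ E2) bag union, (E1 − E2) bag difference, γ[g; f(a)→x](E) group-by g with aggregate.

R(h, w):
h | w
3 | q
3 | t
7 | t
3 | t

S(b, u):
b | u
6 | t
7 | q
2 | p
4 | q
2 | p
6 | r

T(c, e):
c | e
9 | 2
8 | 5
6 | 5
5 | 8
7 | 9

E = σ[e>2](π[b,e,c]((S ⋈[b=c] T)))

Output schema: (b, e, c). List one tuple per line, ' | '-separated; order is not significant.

Per-node cardinality:
  S → 6
  T → 5
  (S ⋈[b=c] T) → 3
  π[b,e,c]((S ⋈[b=c] T)) → 3
  σ[e>2](π[b,e,c]((S ⋈[b=c] T))) → 3

== RESULT ==
b | e | c
6 | 5 | 6
6 | 5 | 6
7 | 9 | 7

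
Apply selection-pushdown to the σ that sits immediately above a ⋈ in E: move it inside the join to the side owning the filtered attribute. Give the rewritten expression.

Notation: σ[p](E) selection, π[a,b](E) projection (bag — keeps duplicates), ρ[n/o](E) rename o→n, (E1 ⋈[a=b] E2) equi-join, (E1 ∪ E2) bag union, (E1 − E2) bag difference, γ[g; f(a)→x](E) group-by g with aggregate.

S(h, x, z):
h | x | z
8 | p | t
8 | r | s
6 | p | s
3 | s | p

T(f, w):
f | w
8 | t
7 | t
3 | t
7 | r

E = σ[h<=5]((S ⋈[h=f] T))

σ filters on h, owned by the left side.
E' = (σ[h<=5](S) ⋈[h=f] T)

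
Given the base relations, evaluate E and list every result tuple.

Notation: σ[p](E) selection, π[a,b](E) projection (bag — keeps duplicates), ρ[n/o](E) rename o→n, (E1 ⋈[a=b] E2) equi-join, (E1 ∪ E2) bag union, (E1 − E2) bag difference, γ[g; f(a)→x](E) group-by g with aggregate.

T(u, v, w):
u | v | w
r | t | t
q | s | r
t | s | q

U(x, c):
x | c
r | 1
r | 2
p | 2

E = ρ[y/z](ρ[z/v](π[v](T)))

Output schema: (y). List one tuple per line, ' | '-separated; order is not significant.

Subexpression sizes:
  T → 3
  π[v](T) → 3
  ρ[z/v](π[v](T)) → 3
  ρ[y/z](ρ[z/v](π[v](T))) → 3

== RESULT ==
y
s
s
t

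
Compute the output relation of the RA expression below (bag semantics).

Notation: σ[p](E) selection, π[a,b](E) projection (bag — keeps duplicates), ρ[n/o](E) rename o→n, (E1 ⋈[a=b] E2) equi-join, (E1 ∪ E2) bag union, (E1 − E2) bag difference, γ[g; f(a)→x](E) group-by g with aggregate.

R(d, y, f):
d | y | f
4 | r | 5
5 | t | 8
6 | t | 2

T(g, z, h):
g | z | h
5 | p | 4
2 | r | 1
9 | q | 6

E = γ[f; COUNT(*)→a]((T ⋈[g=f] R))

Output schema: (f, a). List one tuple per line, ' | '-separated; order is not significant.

Row counts bottom-up:
  T → 3
  R → 3
  (T ⋈[g=f] R) → 2
  γ[f; COUNT(*)→a]((T ⋈[g=f] R)) → 2

== RESULT ==
f | a
2 | 1
5 | 1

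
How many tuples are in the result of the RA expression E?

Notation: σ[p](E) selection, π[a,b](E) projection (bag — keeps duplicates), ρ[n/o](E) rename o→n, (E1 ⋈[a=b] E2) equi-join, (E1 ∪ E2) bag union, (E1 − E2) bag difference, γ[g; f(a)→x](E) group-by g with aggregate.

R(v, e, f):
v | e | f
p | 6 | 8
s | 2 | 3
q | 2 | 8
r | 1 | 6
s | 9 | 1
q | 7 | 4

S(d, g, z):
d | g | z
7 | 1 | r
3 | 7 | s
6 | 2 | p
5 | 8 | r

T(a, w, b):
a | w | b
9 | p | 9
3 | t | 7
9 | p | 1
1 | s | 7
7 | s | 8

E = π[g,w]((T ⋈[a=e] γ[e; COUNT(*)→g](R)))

Row counts bottom-up:
  T → 5
  R → 6
  γ[e; COUNT(*)→g](R) → 5
  (T ⋈[a=e] γ[e; COUNT(*)→g](R)) → 4
  π[g,w]((T ⋈[a=e] γ[e; COUNT(*)→g](R))) → 4

|E| = 4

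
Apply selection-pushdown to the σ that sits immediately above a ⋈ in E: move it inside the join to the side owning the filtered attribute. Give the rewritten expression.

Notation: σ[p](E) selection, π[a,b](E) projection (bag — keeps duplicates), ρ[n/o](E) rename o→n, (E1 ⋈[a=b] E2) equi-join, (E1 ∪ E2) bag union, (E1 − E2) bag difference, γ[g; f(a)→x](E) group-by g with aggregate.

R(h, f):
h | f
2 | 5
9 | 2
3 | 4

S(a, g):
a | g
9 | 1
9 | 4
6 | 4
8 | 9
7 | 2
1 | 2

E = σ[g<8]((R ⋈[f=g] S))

σ filters on g, owned by the right side.
E' = (R ⋈[f=g] σ[g<8](S))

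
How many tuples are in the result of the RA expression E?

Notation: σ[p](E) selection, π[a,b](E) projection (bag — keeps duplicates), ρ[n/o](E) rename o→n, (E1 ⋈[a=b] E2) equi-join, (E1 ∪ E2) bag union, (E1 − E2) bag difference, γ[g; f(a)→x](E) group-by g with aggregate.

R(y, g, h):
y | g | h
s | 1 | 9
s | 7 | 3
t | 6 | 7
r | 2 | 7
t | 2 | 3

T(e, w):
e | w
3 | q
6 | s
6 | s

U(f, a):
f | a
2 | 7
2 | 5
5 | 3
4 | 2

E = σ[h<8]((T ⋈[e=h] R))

Subexpression sizes:
  T → 3
  R → 5
  (T ⋈[e=h] R) → 2
  σ[h<8]((T ⋈[e=h] R)) → 2

|E| = 2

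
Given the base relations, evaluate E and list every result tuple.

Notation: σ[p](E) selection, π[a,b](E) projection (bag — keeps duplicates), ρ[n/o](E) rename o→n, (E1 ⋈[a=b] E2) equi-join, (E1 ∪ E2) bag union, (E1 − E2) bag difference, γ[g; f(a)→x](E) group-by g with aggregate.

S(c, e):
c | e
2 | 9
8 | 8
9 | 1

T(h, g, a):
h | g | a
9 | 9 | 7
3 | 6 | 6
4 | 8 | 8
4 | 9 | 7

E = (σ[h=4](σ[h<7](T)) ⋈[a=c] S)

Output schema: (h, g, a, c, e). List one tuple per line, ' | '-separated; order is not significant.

Row counts bottom-up:
  T → 4
  σ[h<7](T) → 3
  σ[h=4](σ[h<7](T)) → 2
  S → 3
  (σ[h=4](σ[h<7](T)) ⋈[a=c] S) → 1

== RESULT ==
h | g | a | c | e
4 | 8 | 8 | 8 | 8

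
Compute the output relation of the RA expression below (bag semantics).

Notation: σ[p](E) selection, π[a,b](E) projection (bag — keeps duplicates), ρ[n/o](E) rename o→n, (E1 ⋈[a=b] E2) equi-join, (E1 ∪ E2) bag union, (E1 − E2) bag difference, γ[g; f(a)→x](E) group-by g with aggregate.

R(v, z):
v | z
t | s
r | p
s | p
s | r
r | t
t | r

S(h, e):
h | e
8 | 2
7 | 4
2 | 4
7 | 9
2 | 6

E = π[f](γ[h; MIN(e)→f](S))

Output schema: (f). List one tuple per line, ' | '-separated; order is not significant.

Row counts bottom-up:
  S → 5
  γ[h; MIN(e)→f](S) → 3
  π[f](γ[h; MIN(e)→f](S)) → 3

== RESULT ==
f
2
4
4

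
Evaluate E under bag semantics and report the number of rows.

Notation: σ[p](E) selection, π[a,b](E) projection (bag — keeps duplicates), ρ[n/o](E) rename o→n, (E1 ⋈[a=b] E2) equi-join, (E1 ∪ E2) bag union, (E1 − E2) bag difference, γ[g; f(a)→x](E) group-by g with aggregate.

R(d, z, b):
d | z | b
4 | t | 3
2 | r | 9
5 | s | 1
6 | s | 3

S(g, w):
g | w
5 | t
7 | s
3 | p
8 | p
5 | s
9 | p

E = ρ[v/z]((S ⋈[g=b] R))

Subexpression sizes:
  S → 6
  R → 4
  (S ⋈[g=b] R) → 3
  ρ[v/z]((S ⋈[g=b] R)) → 3

|E| = 3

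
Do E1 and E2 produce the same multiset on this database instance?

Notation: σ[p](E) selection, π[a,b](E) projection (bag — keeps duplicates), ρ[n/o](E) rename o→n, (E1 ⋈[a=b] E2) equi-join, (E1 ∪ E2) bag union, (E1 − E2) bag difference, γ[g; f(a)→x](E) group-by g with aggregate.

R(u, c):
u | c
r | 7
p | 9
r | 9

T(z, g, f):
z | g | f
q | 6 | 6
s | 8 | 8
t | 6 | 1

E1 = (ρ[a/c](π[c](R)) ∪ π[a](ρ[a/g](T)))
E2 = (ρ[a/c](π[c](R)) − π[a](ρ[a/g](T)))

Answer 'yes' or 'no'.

E1 per-node cardinality:
  R → 3
  π[c](R) → 3
  ρ[a/c](π[c](R)) → 3
  T → 3
  ρ[a/g](T) → 3
  π[a](ρ[a/g](T)) → 3
  (ρ[a/c](π[c](R)) ∪ π[a](ρ[a/g](T))) → 6
E2 per-node cardinality:
  R → 3
  π[c](R) → 3
  ρ[a/c](π[c](R)) → 3
  T → 3
  ρ[a/g](T) → 3
  π[a](ρ[a/g](T)) → 3
  (ρ[a/c](π[c](R)) − π[a](ρ[a/g](T))) → 3

E1 result:
a
6
6
7
8
9
9
E2 result:
a
7
9
9
Witness: (6,) appears 2× in E1 but 0× in E2.

no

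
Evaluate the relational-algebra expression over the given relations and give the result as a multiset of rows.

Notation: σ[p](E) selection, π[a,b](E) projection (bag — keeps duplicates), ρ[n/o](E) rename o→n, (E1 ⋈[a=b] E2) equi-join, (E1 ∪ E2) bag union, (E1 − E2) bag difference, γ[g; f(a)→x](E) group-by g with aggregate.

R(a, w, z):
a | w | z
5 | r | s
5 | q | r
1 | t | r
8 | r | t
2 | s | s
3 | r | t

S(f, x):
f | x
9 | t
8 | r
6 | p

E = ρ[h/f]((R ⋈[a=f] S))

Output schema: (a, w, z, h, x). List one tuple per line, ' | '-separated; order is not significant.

Subexpression sizes:
  R → 6
  S → 3
  (R ⋈[a=f] S) → 1
  ρ[h/f]((R ⋈[a=f] S)) → 1

== RESULT ==
a | w | z | h | x
8 | r | t | 8 | r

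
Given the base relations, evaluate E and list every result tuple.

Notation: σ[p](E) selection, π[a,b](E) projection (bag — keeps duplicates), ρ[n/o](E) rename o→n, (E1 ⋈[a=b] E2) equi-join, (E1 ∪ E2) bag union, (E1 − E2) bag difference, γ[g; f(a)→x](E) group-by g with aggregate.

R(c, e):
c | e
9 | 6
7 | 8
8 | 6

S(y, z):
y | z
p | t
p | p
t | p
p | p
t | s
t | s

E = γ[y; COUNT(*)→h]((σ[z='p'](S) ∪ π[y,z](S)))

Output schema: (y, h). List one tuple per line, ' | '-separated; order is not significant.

Row counts bottom-up:
  S → 6
  σ[z='p'](S) → 3
  S → 6
  π[y,z](S) → 6
  (σ[z='p'](S) ∪ π[y,z](S)) → 9
  γ[y; COUNT(*)→h]((σ[z='p'](S) ∪ π[y,z](S))) → 2

== RESULT ==
y | h
p | 5
t | 4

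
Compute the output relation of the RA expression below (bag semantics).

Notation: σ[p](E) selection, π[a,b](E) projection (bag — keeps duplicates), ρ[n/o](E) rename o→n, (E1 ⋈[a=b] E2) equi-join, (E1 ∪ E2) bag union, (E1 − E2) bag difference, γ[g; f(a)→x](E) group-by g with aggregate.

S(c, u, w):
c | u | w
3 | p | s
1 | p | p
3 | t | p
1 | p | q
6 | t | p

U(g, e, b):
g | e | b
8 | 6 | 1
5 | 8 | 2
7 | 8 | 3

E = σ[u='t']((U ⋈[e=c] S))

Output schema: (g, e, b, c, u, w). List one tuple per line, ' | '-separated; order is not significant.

Stepwise |·|:
  U → 3
  S → 5
  (U ⋈[e=c] S) → 1
  σ[u='t']((U ⋈[e=c] S)) → 1

== RESULT ==
g | e | b | c | u | w
8 | 6 | 1 | 6 | t | p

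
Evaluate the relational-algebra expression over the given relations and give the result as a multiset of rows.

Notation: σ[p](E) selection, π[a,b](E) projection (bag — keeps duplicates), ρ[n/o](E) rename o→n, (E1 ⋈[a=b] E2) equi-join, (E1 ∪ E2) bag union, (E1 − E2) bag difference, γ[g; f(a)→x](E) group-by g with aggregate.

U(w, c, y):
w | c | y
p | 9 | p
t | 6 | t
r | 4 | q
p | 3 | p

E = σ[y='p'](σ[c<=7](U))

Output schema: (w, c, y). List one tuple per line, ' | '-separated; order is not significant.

Stepwise |·|:
  U → 4
  σ[c<=7](U) → 3
  σ[y='p'](σ[c<=7](U)) → 1

== RESULT ==
w | c | y
p | 3 | p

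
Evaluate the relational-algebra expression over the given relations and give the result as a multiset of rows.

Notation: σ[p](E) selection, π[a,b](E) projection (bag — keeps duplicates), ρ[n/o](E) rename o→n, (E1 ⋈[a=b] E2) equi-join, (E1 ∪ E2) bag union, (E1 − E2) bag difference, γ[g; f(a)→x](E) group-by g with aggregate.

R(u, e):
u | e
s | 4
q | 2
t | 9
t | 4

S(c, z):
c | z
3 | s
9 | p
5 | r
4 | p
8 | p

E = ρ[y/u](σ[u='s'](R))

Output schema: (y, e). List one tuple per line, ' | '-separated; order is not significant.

Stepwise |·|:
  R → 4
  σ[u='s'](R) → 1
  ρ[y/u](σ[u='s'](R)) → 1

== RESULT ==
y | e
s | 4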